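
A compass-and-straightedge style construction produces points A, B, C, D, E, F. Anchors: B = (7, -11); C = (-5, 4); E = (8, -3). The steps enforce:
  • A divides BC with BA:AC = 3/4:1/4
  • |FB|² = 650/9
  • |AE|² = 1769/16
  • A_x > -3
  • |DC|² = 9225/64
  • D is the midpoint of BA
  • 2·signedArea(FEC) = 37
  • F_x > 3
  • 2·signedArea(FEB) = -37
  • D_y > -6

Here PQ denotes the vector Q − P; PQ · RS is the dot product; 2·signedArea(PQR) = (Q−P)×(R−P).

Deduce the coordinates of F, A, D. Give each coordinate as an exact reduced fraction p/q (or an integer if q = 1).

A = (-2, 1/4)
D = (5/2, -43/8)
F = (10/3, -10/3)

1. F_x = 10/3  [2·signedArea(FEB) = -37 ∩ 2·signedArea(FEC) = 37]
2. F_y = -10/3  [2·signedArea(FEB) = -37 ∩ 2·signedArea(FEC) = 37]
   → F = (10/3, -10/3)
3. A_x = -2  [A divides BC with BA:AC = 3/4:1/4]
4. A_y = 1/4  [A divides BC with BA:AC = 3/4:1/4]
   → A = (-2, 1/4)
5. D_x = 5/2  [D is the midpoint of BA]
6. D_y = -43/8  [D is the midpoint of BA]
   → D = (5/2, -43/8)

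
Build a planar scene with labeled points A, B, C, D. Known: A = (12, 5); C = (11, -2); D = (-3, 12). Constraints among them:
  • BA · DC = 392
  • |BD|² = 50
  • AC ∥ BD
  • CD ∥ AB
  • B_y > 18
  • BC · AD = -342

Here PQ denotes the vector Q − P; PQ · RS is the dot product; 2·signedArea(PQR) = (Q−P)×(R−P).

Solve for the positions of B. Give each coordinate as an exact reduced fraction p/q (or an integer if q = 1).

1. B_x = -2  [AC ∥ BD ∩ CD ∥ AB]
2. B_y = 19  [AC ∥ BD ∩ CD ∥ AB]
   → B = (-2, 19)

B = (-2, 19)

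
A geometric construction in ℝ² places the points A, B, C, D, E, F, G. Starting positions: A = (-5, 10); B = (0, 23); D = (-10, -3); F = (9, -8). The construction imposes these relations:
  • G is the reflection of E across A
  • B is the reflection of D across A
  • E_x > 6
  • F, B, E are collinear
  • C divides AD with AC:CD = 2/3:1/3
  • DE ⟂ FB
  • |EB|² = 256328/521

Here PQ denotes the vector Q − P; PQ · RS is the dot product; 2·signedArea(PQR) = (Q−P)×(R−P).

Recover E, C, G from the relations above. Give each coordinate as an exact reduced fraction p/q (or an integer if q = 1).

1. E_x = 3222/521  [F, B, E are collinear ∩ DE ⟂ FB]
2. E_y = 885/521  [F, B, E are collinear ∩ DE ⟂ FB]
   → E = (3222/521, 885/521)
3. C_x = -25/3  [C divides AD with AC:CD = 2/3:1/3]
4. C_y = 4/3  [C divides AD with AC:CD = 2/3:1/3]
   → C = (-25/3, 4/3)
5. G_x = -8432/521  [G is the reflection of E across A]
6. G_y = 9535/521  [G is the reflection of E across A]
   → G = (-8432/521, 9535/521)

C = (-25/3, 4/3)
E = (3222/521, 885/521)
G = (-8432/521, 9535/521)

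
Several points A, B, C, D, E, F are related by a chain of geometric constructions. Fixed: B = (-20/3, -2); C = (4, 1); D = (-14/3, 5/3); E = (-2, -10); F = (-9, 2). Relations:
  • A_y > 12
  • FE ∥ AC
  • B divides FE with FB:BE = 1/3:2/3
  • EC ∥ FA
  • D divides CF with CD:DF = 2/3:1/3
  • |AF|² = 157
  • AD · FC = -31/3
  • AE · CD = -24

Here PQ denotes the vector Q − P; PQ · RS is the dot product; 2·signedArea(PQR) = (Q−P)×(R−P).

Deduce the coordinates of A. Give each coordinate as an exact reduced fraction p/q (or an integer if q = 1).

1. A_x = -3  [FE ∥ AC ∩ EC ∥ FA]
2. A_y = 13  [FE ∥ AC ∩ EC ∥ FA]
   → A = (-3, 13)

A = (-3, 13)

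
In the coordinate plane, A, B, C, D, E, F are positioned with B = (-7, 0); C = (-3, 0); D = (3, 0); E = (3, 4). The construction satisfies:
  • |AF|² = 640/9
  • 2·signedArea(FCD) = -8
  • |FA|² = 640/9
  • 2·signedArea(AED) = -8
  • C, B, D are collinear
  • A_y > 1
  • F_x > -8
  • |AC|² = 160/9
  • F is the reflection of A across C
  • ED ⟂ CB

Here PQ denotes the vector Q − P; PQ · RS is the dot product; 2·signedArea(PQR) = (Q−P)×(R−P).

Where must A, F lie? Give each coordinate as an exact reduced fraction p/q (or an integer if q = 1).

A = (1, 4/3)
F = (-7, -4/3)

1. A_x = 1  [2·signedArea(AED) = -8]
2. A_y = 4/3  [|AC|² = 160/9]
   → A = (1, 4/3)
3. F_x = -7  [F is the reflection of A across C]
4. F_y = -4/3  [F is the reflection of A across C]
   → F = (-7, -4/3)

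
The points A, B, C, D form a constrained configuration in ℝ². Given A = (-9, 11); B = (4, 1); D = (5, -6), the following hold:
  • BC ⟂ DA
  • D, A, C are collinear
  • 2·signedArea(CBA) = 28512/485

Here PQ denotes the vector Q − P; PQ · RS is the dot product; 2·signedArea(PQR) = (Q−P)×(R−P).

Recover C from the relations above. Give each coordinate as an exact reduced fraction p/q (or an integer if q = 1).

C = (563/485, -649/485)

1. C_x = 563/485  [D, A, C are collinear ∩ BC ⟂ DA]
2. C_y = -649/485  [D, A, C are collinear ∩ BC ⟂ DA]
   → C = (563/485, -649/485)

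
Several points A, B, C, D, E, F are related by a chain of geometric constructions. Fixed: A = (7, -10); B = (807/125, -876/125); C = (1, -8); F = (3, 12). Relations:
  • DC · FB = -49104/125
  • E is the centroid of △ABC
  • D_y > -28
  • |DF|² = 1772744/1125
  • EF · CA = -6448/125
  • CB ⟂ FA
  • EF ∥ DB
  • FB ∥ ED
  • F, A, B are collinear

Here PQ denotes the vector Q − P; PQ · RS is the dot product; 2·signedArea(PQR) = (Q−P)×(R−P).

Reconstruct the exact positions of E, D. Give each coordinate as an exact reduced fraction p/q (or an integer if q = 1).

D = (3103/375, -3418/125)
E = (1807/375, -1042/125)

1. E_x = 1807/375  [E is the centroid of △ABC]
2. E_y = -1042/125  [E is the centroid of △ABC]
   → E = (1807/375, -1042/125)
3. D_x = 3103/375  [EF ∥ DB ∩ FB ∥ ED]
4. D_y = -3418/125  [EF ∥ DB ∩ FB ∥ ED]
   → D = (3103/375, -3418/125)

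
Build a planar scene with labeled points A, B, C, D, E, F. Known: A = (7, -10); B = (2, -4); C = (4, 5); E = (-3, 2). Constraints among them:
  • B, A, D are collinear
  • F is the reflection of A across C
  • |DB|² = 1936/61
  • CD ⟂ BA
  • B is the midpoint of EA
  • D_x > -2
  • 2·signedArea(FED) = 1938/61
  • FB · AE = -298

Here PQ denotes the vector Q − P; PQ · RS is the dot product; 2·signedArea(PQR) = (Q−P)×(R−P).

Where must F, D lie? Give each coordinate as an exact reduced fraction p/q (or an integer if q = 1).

1. F_x = 1  [F is the reflection of A across C]
2. F_y = 20  [F is the reflection of A across C]
   → F = (1, 20)
3. D_x = -98/61  [B, A, D are collinear ∩ CD ⟂ BA]
4. D_y = 20/61  [B, A, D are collinear ∩ CD ⟂ BA]
   → D = (-98/61, 20/61)

D = (-98/61, 20/61)
F = (1, 20)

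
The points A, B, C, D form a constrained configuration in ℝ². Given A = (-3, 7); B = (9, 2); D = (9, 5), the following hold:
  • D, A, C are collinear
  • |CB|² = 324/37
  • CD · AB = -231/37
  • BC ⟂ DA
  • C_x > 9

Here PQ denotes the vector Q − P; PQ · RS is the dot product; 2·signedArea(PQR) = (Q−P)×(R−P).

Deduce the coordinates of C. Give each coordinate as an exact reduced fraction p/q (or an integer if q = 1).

C = (351/37, 182/37)

1. C_x = 351/37  [D, A, C are collinear ∩ BC ⟂ DA]
2. C_y = 182/37  [D, A, C are collinear ∩ BC ⟂ DA]
   → C = (351/37, 182/37)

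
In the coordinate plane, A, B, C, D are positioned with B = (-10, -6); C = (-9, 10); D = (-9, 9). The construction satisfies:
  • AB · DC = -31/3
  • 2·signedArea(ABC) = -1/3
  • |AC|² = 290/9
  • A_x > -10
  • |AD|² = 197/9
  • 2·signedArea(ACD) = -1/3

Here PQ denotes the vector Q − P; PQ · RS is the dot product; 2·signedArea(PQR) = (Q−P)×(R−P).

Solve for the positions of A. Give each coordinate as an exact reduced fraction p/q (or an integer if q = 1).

A = (-28/3, 13/3)

1. A_x = -28/3  [2·signedArea(ACD) = -1/3 ∩ 2·signedArea(ABC) = -1/3]
2. A_y = 13/3  [2·signedArea(ACD) = -1/3 ∩ 2·signedArea(ABC) = -1/3]
   → A = (-28/3, 13/3)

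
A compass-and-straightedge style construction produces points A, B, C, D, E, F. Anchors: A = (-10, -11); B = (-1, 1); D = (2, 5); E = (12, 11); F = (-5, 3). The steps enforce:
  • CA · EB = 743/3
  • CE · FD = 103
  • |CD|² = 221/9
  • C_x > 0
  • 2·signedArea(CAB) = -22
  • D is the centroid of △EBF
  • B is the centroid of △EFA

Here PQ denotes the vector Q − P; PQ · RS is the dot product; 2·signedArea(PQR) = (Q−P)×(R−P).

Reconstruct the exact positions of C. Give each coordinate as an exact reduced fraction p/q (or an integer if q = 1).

1. C_x = 1/3  [CA · EB = 743/3 ∩ 2·signedArea(CAB) = -22]
2. C_y = 1/3  [CA · EB = 743/3 ∩ 2·signedArea(CAB) = -22]
   → C = (1/3, 1/3)

C = (1/3, 1/3)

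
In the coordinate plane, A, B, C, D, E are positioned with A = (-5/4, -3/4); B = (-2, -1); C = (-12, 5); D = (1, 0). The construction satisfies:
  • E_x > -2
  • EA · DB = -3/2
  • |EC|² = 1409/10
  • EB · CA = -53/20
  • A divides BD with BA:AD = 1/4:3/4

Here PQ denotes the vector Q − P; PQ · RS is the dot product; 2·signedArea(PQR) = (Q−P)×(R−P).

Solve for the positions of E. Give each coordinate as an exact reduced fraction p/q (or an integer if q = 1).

E = (-17/10, -9/10)

1. E_x = -17/10  [EA · DB = -3/2 ∩ EB · CA = -53/20]
2. E_y = -9/10  [EA · DB = -3/2 ∩ EB · CA = -53/20]
   → E = (-17/10, -9/10)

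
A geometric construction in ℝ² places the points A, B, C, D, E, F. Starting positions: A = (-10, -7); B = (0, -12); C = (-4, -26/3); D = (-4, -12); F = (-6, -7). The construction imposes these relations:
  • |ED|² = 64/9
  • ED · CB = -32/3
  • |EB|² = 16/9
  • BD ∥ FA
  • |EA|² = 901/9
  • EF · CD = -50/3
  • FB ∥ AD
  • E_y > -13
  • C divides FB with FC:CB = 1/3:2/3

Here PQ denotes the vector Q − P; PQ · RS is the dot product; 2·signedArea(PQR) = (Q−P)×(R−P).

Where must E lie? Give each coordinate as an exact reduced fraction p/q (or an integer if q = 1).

E = (-4/3, -12)

1. E_x = -4/3  [EF · CD = -50/3 ∩ ED · CB = -32/3]
2. E_y = -12  [EF · CD = -50/3 ∩ ED · CB = -32/3]
   → E = (-4/3, -12)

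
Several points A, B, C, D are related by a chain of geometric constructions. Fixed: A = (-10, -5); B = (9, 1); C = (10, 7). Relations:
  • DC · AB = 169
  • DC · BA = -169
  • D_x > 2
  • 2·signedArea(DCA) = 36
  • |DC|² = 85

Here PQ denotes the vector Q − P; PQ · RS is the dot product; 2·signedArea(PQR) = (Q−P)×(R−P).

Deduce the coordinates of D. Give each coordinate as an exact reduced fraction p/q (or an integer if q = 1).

D = (3, 1)

1. D_x = 3  [2·signedArea(DCA) = 36 ∩ DC · AB = 169]
2. D_y = 1  [2·signedArea(DCA) = 36 ∩ DC · AB = 169]
   → D = (3, 1)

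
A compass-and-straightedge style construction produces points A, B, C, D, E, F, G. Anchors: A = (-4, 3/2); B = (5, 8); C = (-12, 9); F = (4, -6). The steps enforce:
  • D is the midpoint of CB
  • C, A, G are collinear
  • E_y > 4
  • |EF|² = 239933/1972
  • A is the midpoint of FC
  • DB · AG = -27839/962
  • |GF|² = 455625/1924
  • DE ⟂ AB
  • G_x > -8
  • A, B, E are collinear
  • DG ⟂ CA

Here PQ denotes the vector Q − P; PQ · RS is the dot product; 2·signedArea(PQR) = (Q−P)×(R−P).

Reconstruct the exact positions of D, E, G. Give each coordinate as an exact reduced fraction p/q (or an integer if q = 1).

D = (-7/2, 17/2)
E = (-172/493, 4079/986)
G = (-3476/481, 4353/962)

1. D_x = -7/2  [D is the midpoint of CB]
2. D_y = 17/2  [D is the midpoint of CB]
   → D = (-7/2, 17/2)
3. E_x = -172/493  [A, B, E are collinear ∩ DE ⟂ AB]
4. E_y = 4079/986  [A, B, E are collinear ∩ DE ⟂ AB]
   → E = (-172/493, 4079/986)
5. G_x = -3476/481  [C, A, G are collinear ∩ DG ⟂ CA]
6. G_y = 4353/962  [C, A, G are collinear ∩ DG ⟂ CA]
   → G = (-3476/481, 4353/962)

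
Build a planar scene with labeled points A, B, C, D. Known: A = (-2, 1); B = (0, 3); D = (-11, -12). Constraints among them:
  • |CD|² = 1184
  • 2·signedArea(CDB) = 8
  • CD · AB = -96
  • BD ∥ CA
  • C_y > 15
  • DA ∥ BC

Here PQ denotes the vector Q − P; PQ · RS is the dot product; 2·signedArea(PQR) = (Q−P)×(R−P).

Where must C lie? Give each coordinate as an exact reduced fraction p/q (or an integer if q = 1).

1. C_x = 9  [BD ∥ CA ∩ DA ∥ BC]
2. C_y = 16  [BD ∥ CA ∩ DA ∥ BC]
   → C = (9, 16)

C = (9, 16)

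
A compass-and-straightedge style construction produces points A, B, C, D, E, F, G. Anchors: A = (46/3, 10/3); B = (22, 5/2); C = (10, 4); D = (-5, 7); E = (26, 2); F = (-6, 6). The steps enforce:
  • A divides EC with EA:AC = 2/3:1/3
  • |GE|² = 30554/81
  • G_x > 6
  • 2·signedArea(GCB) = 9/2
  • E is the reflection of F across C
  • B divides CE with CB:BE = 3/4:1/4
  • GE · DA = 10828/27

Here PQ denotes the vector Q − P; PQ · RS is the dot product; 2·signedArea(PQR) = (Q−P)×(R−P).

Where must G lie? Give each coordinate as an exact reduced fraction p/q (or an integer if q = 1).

G = (61/9, 43/9)

1. G_x = 61/9  [GE · DA = 10828/27 ∩ 2·signedArea(GCB) = 9/2]
2. G_y = 43/9  [GE · DA = 10828/27 ∩ 2·signedArea(GCB) = 9/2]
   → G = (61/9, 43/9)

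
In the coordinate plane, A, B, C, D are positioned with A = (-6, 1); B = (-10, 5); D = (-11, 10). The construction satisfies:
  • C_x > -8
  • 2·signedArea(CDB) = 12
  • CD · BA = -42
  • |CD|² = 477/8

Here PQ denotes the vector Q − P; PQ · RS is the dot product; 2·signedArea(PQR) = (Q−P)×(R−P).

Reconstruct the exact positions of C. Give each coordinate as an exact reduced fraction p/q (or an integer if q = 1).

C = (-29/4, 13/4)

1. C_x = -29/4  [2·signedArea(CDB) = 12 ∩ CD · BA = -42]
2. C_y = 13/4  [2·signedArea(CDB) = 12 ∩ CD · BA = -42]
   → C = (-29/4, 13/4)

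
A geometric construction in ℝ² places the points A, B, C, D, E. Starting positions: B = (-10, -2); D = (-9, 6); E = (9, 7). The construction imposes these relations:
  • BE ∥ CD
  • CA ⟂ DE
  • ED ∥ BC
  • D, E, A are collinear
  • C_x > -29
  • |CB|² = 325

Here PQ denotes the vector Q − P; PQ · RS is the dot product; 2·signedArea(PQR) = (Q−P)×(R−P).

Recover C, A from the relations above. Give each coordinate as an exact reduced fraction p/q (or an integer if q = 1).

A = (-711/25, 123/25)
C = (-28, -3)

1. C_x = -28  [BE ∥ CD ∩ ED ∥ BC]
2. C_y = -3  [BE ∥ CD ∩ ED ∥ BC]
   → C = (-28, -3)
3. A_x = -711/25  [D, E, A are collinear ∩ CA ⟂ DE]
4. A_y = 123/25  [D, E, A are collinear ∩ CA ⟂ DE]
   → A = (-711/25, 123/25)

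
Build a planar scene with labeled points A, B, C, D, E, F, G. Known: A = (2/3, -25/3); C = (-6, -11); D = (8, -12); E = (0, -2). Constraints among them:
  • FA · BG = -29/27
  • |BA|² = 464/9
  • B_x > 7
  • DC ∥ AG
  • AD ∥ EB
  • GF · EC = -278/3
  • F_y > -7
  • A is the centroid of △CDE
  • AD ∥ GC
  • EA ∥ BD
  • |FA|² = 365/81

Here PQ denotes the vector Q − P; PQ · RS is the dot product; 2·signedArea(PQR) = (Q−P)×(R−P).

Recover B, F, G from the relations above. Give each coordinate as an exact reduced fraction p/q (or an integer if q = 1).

1. B_x = 22/3  [EA ∥ BD ∩ AD ∥ EB]
2. B_y = -17/3  [EA ∥ BD ∩ AD ∥ EB]
   → B = (22/3, -17/3)
3. G_x = -40/3  [AD ∥ GC ∩ DC ∥ AG]
4. G_y = -22/3  [AD ∥ GC ∩ DC ∥ AG]
   → G = (-40/3, -22/3)
5. F_x = 4/9  [FA · BG = -29/27 ∩ GF · EC = -278/3]
6. F_y = -56/9  [FA · BG = -29/27 ∩ GF · EC = -278/3]
   → F = (4/9, -56/9)

B = (22/3, -17/3)
F = (4/9, -56/9)
G = (-40/3, -22/3)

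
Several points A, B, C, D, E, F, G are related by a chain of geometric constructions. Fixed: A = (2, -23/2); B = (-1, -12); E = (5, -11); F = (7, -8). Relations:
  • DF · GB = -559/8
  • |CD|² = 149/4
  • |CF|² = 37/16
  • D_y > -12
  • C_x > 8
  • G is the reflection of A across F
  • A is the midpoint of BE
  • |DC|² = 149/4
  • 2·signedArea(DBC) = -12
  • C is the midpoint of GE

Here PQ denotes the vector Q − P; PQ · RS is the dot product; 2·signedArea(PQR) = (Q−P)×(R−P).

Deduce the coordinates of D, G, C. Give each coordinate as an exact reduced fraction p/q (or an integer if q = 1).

C = (17/2, -31/4)
D = (7/2, -45/4)
G = (12, -9/2)

1. G_x = 12  [G is the reflection of A across F]
2. G_y = -9/2  [G is the reflection of A across F]
   → G = (12, -9/2)
3. C_x = 17/2  [C is the midpoint of GE]
4. C_y = -31/4  [C is the midpoint of GE]
   → C = (17/2, -31/4)
5. D_x = 7/2  [2·signedArea(DBC) = -12 ∩ DF · GB = -559/8]
6. D_y = -45/4  [2·signedArea(DBC) = -12 ∩ DF · GB = -559/8]
   → D = (7/2, -45/4)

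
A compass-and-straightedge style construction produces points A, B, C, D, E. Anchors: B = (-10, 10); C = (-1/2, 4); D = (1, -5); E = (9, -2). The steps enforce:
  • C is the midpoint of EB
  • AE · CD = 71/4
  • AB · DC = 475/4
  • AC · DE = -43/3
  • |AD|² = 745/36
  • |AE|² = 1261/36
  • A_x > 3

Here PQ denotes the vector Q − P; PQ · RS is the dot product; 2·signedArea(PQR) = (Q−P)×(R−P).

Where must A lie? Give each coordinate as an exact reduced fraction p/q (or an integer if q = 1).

A = (19/6, -1)

1. A_x = 19/6  [AC · DE = -43/3 ∩ AB · DC = 475/4]
2. A_y = -1  [AC · DE = -43/3 ∩ AB · DC = 475/4]
   → A = (19/6, -1)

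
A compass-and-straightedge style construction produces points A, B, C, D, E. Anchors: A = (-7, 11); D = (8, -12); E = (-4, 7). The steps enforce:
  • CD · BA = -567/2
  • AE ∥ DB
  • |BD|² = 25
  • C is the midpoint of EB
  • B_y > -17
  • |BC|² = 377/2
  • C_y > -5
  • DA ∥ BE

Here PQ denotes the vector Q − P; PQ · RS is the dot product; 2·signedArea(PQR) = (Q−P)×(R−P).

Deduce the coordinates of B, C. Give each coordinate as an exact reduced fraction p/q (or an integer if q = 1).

B = (11, -16)
C = (7/2, -9/2)

1. B_x = 11  [DA ∥ BE ∩ AE ∥ DB]
2. B_y = -16  [DA ∥ BE ∩ AE ∥ DB]
   → B = (11, -16)
3. C_x = 7/2  [C is the midpoint of EB]
4. C_y = -9/2  [C is the midpoint of EB]
   → C = (7/2, -9/2)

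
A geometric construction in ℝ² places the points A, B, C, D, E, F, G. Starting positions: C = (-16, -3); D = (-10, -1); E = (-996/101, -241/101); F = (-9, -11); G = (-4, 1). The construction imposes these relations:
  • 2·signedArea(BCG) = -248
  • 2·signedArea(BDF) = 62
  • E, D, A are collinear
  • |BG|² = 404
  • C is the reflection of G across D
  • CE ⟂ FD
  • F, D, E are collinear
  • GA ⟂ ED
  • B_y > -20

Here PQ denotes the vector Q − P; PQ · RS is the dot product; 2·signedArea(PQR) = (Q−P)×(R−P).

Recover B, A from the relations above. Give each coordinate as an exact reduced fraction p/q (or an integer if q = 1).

A = (-1024/101, 39/101)
B = (-2, -19)

1. B_x = -2  [2·signedArea(BCG) = -248 ∩ 2·signedArea(BDF) = 62]
2. B_y = -19  [2·signedArea(BCG) = -248 ∩ 2·signedArea(BDF) = 62]
   → B = (-2, -19)
3. A_x = -1024/101  [E, D, A are collinear ∩ GA ⟂ ED]
4. A_y = 39/101  [E, D, A are collinear ∩ GA ⟂ ED]
   → A = (-1024/101, 39/101)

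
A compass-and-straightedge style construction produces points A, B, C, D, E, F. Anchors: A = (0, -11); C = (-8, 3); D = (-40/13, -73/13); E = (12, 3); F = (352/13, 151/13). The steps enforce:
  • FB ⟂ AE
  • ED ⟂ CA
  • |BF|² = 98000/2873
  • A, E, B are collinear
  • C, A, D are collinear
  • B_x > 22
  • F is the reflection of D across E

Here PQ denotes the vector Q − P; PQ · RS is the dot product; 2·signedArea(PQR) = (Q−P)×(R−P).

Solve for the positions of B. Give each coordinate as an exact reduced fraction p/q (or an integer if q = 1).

B = (5004/221, 3407/221)

1. B_x = 5004/221  [A, E, B are collinear ∩ FB ⟂ AE]
2. B_y = 3407/221  [A, E, B are collinear ∩ FB ⟂ AE]
   → B = (5004/221, 3407/221)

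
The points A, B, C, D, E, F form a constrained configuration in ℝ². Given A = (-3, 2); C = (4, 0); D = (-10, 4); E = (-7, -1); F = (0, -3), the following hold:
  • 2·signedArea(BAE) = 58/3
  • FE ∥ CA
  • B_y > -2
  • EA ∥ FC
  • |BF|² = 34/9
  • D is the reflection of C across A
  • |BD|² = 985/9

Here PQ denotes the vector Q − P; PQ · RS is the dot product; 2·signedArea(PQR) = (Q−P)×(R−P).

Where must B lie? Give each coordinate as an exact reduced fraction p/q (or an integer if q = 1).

1. B_x = -1  [line 3·x + -4·y + -7/3 = 0 ∩ |BD|² = 985/9]
2. B_y = -4/3  [line 3·x + -4·y + -7/3 = 0 ∩ |BD|² = 985/9]
   → B = (-1, -4/3)

B = (-1, -4/3)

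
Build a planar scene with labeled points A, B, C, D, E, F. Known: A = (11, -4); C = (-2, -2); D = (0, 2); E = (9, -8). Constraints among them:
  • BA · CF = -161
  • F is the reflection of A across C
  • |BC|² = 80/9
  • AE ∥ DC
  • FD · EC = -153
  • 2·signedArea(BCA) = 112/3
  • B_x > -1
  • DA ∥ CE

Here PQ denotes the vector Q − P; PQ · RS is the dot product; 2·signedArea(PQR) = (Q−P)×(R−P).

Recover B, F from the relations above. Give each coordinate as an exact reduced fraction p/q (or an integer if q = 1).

1. B_x = -2/3  [line 2·x + 13·y + -22/3 = 0 ∩ |BC|² = 80/9]
2. B_y = 2/3  [line 2·x + 13·y + -22/3 = 0 ∩ |BC|² = 80/9]
   → B = (-2/3, 2/3)
3. F_x = -15  [F is the reflection of A across C]
4. F_y = 0  [F is the reflection of A across C]
   → F = (-15, 0)

B = (-2/3, 2/3)
F = (-15, 0)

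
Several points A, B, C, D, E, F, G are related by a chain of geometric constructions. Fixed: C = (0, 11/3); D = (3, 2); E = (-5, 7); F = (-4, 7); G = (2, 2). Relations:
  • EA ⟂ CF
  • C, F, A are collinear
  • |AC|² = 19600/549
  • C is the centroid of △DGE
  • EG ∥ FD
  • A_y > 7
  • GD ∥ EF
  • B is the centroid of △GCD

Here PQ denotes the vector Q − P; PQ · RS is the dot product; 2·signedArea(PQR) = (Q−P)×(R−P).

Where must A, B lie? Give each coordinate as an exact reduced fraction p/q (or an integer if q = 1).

1. A_x = -280/61  [C, F, A are collinear ∩ EA ⟂ CF]
2. A_y = 457/61  [C, F, A are collinear ∩ EA ⟂ CF]
   → A = (-280/61, 457/61)
3. B_x = 5/3  [B is the centroid of △GCD]
4. B_y = 23/9  [B is the centroid of △GCD]
   → B = (5/3, 23/9)

A = (-280/61, 457/61)
B = (5/3, 23/9)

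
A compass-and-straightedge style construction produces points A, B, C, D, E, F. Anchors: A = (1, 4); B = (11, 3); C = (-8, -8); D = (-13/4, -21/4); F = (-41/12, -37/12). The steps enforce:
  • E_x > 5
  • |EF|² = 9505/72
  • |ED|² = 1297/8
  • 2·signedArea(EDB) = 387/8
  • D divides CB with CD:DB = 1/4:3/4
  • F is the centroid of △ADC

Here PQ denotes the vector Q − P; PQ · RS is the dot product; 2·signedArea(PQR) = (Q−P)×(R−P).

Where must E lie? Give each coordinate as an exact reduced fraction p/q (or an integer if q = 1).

1. E_x = 6  [line -33/4·x + 57/4·y + -3/8 = 0 ∩ |EF|² = 9505/72]
2. E_y = 7/2  [line -33/4·x + 57/4·y + -3/8 = 0 ∩ |EF|² = 9505/72]
   → E = (6, 7/2)

E = (6, 7/2)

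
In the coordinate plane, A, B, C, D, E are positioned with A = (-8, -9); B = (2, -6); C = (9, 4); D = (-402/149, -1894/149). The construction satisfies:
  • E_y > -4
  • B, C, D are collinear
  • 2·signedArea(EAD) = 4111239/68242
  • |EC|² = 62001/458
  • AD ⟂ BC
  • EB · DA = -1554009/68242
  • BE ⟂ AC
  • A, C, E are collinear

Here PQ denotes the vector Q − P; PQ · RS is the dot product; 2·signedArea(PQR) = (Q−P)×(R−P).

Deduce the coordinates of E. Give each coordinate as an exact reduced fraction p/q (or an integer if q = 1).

E = (-111/458, -1405/458)

1. E_x = -111/458  [A, C, E are collinear ∩ BE ⟂ AC]
2. E_y = -1405/458  [A, C, E are collinear ∩ BE ⟂ AC]
   → E = (-111/458, -1405/458)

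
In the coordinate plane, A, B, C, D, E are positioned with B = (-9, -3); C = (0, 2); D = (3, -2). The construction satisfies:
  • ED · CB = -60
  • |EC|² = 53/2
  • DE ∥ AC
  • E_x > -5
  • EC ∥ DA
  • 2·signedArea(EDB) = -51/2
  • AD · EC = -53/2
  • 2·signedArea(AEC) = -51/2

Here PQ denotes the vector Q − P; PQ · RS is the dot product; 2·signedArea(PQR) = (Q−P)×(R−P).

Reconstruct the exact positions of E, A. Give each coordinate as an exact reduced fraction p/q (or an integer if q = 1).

1. E_x = -9/2  [ED · CB = -60 ∩ 2·signedArea(EDB) = -51/2]
2. E_y = -1/2  [ED · CB = -60 ∩ 2·signedArea(EDB) = -51/2]
   → E = (-9/2, -1/2)
3. A_x = 15/2  [DE ∥ AC ∩ EC ∥ DA]
4. A_y = 1/2  [DE ∥ AC ∩ EC ∥ DA]
   → A = (15/2, 1/2)

A = (15/2, 1/2)
E = (-9/2, -1/2)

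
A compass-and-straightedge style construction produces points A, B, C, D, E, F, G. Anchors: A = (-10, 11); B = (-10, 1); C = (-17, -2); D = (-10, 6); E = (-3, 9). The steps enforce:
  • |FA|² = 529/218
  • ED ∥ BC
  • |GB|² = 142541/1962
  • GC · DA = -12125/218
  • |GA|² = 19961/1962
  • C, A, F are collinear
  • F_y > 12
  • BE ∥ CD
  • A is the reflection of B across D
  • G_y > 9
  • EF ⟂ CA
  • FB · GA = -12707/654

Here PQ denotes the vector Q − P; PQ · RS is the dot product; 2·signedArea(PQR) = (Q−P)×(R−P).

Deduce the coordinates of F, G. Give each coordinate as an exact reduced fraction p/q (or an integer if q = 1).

1. F_x = -2019/218  [C, A, F are collinear ∩ EF ⟂ CA]
2. F_y = 2697/218  [C, A, F are collinear ∩ EF ⟂ CA]
   → F = (-2019/218, 2697/218)
3. G_x = -4853/654  [GC · DA = -12125/218 ∩ FB · GA = -12707/654]
4. G_y = 1989/218  [GC · DA = -12125/218 ∩ FB · GA = -12707/654]
   → G = (-4853/654, 1989/218)

F = (-2019/218, 2697/218)
G = (-4853/654, 1989/218)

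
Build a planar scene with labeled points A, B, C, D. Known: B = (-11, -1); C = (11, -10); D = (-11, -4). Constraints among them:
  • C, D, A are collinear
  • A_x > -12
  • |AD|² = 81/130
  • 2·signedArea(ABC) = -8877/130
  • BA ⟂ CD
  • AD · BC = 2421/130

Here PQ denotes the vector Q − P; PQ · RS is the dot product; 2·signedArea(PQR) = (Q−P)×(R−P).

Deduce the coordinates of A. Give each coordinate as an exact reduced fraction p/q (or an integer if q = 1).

1. A_x = -1529/130  [C, D, A are collinear ∩ BA ⟂ CD]
2. A_y = -493/130  [C, D, A are collinear ∩ BA ⟂ CD]
   → A = (-1529/130, -493/130)

A = (-1529/130, -493/130)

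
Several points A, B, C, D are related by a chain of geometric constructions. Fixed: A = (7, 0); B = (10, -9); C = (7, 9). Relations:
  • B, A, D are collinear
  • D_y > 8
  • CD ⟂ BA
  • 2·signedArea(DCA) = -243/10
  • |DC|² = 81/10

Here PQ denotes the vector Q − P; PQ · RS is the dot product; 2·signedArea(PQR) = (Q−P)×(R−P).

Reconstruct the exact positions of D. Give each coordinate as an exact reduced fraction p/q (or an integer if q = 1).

D = (43/10, 81/10)

1. D_x = 43/10  [B, A, D are collinear ∩ CD ⟂ BA]
2. D_y = 81/10  [B, A, D are collinear ∩ CD ⟂ BA]
   → D = (43/10, 81/10)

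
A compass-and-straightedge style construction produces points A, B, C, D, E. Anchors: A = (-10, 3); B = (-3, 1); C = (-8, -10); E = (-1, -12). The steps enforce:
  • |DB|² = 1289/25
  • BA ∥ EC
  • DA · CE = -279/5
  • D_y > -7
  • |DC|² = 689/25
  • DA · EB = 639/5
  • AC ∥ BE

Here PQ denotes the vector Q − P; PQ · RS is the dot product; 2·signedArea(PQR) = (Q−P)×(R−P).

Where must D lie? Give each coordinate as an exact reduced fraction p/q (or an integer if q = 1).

D = (-23/5, -6)

1. D_x = -23/5  [DA · CE = -279/5 ∩ DA · EB = 639/5]
2. D_y = -6  [DA · CE = -279/5 ∩ DA · EB = 639/5]
   → D = (-23/5, -6)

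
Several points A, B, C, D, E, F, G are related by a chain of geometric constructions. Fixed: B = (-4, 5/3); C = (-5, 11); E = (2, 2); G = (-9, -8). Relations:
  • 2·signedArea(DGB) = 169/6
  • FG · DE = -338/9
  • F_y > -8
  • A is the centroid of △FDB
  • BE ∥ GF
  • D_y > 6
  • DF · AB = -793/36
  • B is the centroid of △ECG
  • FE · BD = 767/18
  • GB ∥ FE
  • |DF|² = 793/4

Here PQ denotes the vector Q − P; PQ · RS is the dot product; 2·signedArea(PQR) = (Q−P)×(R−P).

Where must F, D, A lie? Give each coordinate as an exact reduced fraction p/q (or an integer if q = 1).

1. F_x = -3  [GB ∥ FE ∩ BE ∥ GF]
2. F_y = -23/3  [GB ∥ FE ∩ BE ∥ GF]
   → F = (-3, -23/3)
3. D_x = -9/2  [2·signedArea(DGB) = 169/6 ∩ FE · BD = 767/18]
4. D_y = 19/3  [2·signedArea(DGB) = 169/6 ∩ FE · BD = 767/18]
   → D = (-9/2, 19/3)
5. A_x = -23/6  [A is the centroid of △FDB]
6. A_y = 1/9  [A is the centroid of △FDB]
   → A = (-23/6, 1/9)

A = (-23/6, 1/9)
D = (-9/2, 19/3)
F = (-3, -23/3)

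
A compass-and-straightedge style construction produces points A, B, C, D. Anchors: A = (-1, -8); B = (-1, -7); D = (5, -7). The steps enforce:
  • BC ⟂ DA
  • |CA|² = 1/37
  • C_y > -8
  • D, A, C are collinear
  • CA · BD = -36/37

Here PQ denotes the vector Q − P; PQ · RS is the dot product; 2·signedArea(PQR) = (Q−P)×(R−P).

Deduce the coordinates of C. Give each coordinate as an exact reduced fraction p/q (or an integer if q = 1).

1. C_x = -31/37  [D, A, C are collinear ∩ BC ⟂ DA]
2. C_y = -295/37  [D, A, C are collinear ∩ BC ⟂ DA]
   → C = (-31/37, -295/37)

C = (-31/37, -295/37)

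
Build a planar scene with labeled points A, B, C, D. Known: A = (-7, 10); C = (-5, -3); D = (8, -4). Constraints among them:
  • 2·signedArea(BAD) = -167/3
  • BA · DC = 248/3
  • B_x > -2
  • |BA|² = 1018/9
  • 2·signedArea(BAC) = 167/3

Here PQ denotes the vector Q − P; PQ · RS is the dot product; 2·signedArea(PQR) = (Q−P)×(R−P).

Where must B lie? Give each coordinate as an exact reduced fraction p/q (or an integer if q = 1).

1. B_x = -4/3  [2·signedArea(BAD) = -167/3 ∩ 2·signedArea(BAC) = 167/3]
2. B_y = 1  [2·signedArea(BAD) = -167/3 ∩ 2·signedArea(BAC) = 167/3]
   → B = (-4/3, 1)

B = (-4/3, 1)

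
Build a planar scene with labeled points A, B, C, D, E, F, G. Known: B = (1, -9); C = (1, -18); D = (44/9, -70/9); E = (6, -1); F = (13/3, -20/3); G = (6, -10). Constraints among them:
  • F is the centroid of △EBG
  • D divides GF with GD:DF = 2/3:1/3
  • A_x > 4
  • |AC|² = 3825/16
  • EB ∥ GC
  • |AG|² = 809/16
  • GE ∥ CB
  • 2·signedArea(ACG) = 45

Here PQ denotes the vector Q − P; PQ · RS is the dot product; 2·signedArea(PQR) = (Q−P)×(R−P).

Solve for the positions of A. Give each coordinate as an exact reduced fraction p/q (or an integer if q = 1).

A = (19/4, -3)

1. A_x = 19/4  [line -8·x + 5·y + 53 = 0 ∩ |AC|² = 3825/16]
2. A_y = -3  [line -8·x + 5·y + 53 = 0 ∩ |AC|² = 3825/16]
   → A = (19/4, -3)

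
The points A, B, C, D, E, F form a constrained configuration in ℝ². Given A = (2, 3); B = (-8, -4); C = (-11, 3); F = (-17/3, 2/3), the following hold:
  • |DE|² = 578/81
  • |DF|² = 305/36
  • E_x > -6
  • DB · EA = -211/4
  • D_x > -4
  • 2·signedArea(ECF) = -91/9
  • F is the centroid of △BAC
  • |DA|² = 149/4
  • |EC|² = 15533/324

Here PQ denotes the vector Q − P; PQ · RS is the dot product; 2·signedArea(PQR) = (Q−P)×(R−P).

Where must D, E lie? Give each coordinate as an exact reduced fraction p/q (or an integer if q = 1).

1. E_x = -50/9  [line 7/3·x + 16/3·y + 178/9 = 0 ∩ |EC|² = 15533/324]
2. E_y = -23/18  [line 7/3·x + 16/3·y + 178/9 = 0 ∩ |EC|² = 15533/324]
   → E = (-50/9, -23/18)
3. D_x = -3  [line -68/9·x + -77/18·y + -893/36 = 0 ∩ |DF|² = 305/36]
4. D_y = -1/2  [line -68/9·x + -77/18·y + -893/36 = 0 ∩ |DF|² = 305/36]
   → D = (-3, -1/2)

D = (-3, -1/2)
E = (-50/9, -23/18)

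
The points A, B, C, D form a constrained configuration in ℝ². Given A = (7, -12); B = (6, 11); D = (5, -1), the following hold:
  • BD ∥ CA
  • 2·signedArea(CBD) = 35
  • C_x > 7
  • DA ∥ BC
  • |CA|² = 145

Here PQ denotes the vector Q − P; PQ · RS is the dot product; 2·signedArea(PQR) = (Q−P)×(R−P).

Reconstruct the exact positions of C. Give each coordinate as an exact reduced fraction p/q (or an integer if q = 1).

1. C_x = 8  [BD ∥ CA ∩ DA ∥ BC]
2. C_y = 0  [BD ∥ CA ∩ DA ∥ BC]
   → C = (8, 0)

C = (8, 0)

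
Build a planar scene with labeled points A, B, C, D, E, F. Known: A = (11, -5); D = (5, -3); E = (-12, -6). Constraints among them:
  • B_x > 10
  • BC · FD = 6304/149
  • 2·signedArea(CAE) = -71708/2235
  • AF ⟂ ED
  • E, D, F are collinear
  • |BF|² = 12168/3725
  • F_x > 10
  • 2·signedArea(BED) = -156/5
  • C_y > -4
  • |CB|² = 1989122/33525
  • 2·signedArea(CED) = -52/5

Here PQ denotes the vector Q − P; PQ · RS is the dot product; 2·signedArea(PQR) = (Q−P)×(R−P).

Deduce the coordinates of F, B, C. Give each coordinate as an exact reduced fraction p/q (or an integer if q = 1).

1. F_x = 1561/149  [E, D, F are collinear ∩ AF ⟂ ED]
2. F_y = -303/149  [E, D, F are collinear ∩ AF ⟂ ED]
   → F = (1561/149, -303/149)
3. B_x = 8039/745  [line -3·x + 17·y + 486/5 = 0 ∩ |BF|² = 12168/3725]
4. B_y = -2841/745  [line -3·x + 17·y + 486/5 = 0 ∩ |BF|² = 12168/3725]
   → B = (8039/745, -2841/745)
5. C_x = 6904/2235  [BC · FD = 6304/149 ∩ 2·signedArea(CAE) = -71708/2235]
6. C_y = -2942/745  [BC · FD = 6304/149 ∩ 2·signedArea(CAE) = -71708/2235]
   → C = (6904/2235, -2942/745)

B = (8039/745, -2841/745)
C = (6904/2235, -2942/745)
F = (1561/149, -303/149)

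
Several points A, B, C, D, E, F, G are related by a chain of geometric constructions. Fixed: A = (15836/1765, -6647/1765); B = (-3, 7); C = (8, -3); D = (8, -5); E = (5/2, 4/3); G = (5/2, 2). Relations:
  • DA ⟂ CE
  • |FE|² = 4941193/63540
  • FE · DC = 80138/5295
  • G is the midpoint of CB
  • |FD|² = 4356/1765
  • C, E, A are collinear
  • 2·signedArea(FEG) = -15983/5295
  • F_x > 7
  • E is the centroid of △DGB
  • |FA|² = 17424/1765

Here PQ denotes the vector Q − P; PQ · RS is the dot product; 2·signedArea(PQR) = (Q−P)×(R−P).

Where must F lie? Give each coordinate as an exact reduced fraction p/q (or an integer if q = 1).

F = (12404/1765, -11003/1765)

1. F_x = 12404/1765  [FE · DC = 80138/5295 ∩ 2·signedArea(FEG) = -15983/5295]
2. F_y = -11003/1765  [FE · DC = 80138/5295 ∩ 2·signedArea(FEG) = -15983/5295]
   → F = (12404/1765, -11003/1765)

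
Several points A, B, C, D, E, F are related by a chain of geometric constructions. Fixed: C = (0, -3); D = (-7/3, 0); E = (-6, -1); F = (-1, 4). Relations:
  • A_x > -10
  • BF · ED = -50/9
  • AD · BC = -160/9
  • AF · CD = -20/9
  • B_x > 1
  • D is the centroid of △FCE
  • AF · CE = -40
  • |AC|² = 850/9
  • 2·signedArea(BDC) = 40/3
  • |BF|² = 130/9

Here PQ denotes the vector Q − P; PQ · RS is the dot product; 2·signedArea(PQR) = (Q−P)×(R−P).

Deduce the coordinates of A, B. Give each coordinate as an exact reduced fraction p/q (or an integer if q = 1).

1. A_x = -29/3  [AF · CD = -20/9 ∩ AF · CE = -40]
2. A_y = -2  [AF · CD = -20/9 ∩ AF · CE = -40]
   → A = (-29/3, -2)
3. B_x = 4/3  [2·signedArea(BDC) = 40/3 ∩ AD · BC = -160/9]
4. B_y = 1  [2·signedArea(BDC) = 40/3 ∩ AD · BC = -160/9]
   → B = (4/3, 1)

A = (-29/3, -2)
B = (4/3, 1)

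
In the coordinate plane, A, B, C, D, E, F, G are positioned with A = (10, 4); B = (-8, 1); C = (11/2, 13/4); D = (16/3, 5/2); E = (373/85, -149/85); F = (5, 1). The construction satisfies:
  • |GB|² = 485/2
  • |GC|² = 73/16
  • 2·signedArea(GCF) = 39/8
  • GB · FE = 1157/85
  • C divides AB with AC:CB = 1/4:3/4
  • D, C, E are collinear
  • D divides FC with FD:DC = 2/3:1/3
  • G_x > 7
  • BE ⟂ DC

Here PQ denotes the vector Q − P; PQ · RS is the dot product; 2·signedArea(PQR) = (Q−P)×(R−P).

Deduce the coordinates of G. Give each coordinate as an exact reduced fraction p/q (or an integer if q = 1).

1. G_x = 15/2  [GB · FE = 1157/85 ∩ 2·signedArea(GCF) = 39/8]
2. G_y = 5/2  [GB · FE = 1157/85 ∩ 2·signedArea(GCF) = 39/8]
   → G = (15/2, 5/2)

G = (15/2, 5/2)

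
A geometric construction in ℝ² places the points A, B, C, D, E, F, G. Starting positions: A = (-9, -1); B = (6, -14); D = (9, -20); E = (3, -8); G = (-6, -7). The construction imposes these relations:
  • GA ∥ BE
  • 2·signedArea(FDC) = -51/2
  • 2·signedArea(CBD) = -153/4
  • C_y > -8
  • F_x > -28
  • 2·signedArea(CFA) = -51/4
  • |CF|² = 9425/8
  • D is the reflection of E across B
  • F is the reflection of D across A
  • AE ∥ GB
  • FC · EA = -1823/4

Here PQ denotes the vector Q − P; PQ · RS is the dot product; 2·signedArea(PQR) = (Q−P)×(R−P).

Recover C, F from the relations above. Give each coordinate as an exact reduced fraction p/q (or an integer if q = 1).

1. F_x = -27  [F is the reflection of D across A]
2. F_y = 18  [F is the reflection of D across A]
   → F = (-27, 18)
3. C_x = -15/4  [2·signedArea(CBD) = -153/4 ∩ 2·signedArea(FDC) = -51/2]
4. C_y = -29/4  [2·signedArea(CBD) = -153/4 ∩ 2·signedArea(FDC) = -51/2]
   → C = (-15/4, -29/4)

C = (-15/4, -29/4)
F = (-27, 18)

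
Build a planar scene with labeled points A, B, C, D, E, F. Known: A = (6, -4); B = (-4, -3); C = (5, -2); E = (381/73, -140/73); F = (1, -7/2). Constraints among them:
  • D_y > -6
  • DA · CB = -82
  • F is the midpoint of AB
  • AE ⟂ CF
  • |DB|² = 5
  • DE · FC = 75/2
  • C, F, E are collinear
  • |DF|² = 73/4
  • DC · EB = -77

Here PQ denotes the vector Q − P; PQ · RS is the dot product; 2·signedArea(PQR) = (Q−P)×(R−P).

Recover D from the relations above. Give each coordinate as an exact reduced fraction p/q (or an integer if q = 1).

D = (-3, -5)

1. D_x = -3  [DA · CB = -82 ∩ DC · EB = -77]
2. D_y = -5  [DA · CB = -82 ∩ DC · EB = -77]
   → D = (-3, -5)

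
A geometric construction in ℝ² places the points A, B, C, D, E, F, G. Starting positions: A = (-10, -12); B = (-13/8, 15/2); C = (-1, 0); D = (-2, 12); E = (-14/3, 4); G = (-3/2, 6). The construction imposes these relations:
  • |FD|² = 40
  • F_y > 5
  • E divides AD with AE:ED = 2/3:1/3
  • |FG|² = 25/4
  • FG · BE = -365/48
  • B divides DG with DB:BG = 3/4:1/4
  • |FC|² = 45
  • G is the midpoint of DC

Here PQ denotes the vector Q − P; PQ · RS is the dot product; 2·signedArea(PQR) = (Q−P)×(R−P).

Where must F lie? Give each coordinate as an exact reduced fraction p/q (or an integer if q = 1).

1. F_x = -4  [line 73/24·x + 7/2·y + -53/6 = 0 ∩ |FG|² = 25/4]
2. F_y = 6  [line 73/24·x + 7/2·y + -53/6 = 0 ∩ |FG|² = 25/4]
   → F = (-4, 6)

F = (-4, 6)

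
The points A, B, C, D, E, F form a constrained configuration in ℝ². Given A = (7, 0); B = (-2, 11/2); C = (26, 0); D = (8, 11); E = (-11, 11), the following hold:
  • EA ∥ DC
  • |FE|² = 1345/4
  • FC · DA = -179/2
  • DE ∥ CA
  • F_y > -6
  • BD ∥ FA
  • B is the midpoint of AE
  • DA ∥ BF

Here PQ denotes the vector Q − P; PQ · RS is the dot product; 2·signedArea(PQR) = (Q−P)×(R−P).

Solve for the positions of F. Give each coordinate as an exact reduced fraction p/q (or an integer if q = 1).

1. F_x = -3  [BD ∥ FA ∩ DA ∥ BF]
2. F_y = -11/2  [BD ∥ FA ∩ DA ∥ BF]
   → F = (-3, -11/2)

F = (-3, -11/2)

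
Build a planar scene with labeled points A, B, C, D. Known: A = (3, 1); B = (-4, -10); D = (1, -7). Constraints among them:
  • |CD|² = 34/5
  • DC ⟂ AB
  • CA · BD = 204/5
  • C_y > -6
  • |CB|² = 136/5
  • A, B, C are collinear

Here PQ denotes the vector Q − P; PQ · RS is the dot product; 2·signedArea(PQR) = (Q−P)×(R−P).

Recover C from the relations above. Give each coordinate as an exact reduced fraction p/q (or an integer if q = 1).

C = (-6/5, -28/5)

1. C_x = -6/5  [A, B, C are collinear ∩ DC ⟂ AB]
2. C_y = -28/5  [A, B, C are collinear ∩ DC ⟂ AB]
   → C = (-6/5, -28/5)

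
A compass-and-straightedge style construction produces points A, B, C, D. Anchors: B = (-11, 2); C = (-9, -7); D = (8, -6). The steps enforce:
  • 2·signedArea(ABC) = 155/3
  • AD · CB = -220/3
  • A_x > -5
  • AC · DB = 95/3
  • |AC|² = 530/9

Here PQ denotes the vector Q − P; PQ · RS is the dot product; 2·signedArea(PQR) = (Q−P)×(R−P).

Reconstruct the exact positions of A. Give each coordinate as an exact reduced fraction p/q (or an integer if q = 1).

1. A_x = -14/3  [2·signedArea(ABC) = 155/3 ∩ AC · DB = 95/3]
2. A_y = -2/3  [2·signedArea(ABC) = 155/3 ∩ AC · DB = 95/3]
   → A = (-14/3, -2/3)

A = (-14/3, -2/3)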